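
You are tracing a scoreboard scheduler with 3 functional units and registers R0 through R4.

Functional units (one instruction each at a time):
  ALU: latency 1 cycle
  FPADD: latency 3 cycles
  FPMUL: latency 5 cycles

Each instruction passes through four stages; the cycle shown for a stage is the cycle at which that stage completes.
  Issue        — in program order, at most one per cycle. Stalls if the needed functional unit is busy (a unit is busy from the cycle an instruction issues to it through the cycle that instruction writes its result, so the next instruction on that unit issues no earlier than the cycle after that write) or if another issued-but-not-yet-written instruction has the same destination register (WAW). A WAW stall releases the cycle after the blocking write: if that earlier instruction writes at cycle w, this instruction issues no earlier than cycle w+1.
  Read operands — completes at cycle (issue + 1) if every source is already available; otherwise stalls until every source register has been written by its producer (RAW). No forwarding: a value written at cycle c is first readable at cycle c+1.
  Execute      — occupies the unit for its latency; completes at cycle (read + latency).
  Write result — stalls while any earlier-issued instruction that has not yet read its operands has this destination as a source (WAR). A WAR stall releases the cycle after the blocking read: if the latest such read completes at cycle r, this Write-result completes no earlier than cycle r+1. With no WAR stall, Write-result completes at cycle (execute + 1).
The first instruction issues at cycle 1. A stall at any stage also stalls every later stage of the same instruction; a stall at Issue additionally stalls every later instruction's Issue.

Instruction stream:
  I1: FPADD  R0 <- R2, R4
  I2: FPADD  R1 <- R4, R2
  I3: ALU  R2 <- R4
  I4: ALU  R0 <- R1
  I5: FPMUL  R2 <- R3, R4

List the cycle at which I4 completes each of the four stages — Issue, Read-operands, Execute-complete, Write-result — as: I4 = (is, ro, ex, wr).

I4 = (12, 13, 14, 15)

I1 -> (1, 2, 5, 6)
I2 -> (7, 8, 11, 12)  // struct: FPADD busy until I1 writes@6
I3 -> (8, 9, 10, 11)
I4 -> (12, 13, 14, 15)  // struct: ALU busy until I3 writes@11
I5 -> (13, 14, 19, 20)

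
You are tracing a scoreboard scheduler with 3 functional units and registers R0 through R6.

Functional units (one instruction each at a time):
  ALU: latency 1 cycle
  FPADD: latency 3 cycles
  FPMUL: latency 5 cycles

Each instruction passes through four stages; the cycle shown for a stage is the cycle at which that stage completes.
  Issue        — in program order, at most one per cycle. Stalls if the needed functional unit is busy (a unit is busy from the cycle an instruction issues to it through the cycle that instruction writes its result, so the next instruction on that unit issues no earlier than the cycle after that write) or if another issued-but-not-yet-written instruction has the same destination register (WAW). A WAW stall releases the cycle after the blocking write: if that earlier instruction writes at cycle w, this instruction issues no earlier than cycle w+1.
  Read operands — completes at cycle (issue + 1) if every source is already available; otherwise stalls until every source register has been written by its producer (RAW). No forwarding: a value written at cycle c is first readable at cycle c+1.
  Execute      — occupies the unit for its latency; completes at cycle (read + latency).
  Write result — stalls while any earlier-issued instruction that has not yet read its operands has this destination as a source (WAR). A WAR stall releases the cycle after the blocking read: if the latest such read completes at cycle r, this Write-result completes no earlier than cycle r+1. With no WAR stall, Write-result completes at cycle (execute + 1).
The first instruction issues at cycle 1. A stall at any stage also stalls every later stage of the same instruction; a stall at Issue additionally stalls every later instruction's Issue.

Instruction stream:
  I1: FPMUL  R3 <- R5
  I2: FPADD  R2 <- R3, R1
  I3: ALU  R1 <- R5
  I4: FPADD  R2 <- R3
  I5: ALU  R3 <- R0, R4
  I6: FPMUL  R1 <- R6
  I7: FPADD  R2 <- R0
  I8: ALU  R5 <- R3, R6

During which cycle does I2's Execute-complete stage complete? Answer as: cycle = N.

[1] I1→FPMUL
[2] I1 RO · I2→FPADD
[3] I3→ALU
[4] I3 RO
[5] I3 EX
[7] I1 EX
[8] I1 WR R3
[9] I2 RO
[10] I3 WR R1
[12] I2 EX
[13] I2 WR R2
[14] I4→FPADD
[15] I4 RO · I5→ALU
[16] I5 RO · I6→FPMUL
[17] I5 EX · I6 RO
[18] I4 EX · I5 WR R3
[19] I4 WR R2
[20] I7→FPADD
[21] I7 RO · I8→ALU
[22] I6 EX · I8 RO
[23] I6 WR R1 · I8 EX
[24] I7 EX · I8 WR R5
[25] I7 WR R2

cycle = 12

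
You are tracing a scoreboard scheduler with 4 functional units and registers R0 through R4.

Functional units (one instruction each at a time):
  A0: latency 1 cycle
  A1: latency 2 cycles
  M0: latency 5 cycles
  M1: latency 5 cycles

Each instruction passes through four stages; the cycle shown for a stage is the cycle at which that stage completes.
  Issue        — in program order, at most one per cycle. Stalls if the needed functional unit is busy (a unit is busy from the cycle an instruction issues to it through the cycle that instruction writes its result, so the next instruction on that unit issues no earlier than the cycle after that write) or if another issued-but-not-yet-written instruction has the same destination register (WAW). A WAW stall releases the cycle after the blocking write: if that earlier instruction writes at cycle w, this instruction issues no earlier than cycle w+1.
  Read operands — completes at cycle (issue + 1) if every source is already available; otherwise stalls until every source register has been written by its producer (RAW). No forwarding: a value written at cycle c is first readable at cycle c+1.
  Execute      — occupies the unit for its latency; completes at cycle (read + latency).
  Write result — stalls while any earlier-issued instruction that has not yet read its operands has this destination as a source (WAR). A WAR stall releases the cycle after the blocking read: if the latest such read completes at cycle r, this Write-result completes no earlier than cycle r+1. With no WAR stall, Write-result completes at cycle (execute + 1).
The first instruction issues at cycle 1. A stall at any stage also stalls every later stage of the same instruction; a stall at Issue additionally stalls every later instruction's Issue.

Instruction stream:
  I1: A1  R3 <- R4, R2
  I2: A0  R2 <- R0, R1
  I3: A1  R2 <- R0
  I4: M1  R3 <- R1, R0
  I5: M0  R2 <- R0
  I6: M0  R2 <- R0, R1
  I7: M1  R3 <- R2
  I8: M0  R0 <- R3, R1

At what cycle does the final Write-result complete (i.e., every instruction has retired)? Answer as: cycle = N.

1) issue 1, read 2, done 4, write 5
2) issue 2, read 3, done 4, write 5
3) issue 6, read 7, done 9, write 10  <WAW R2: wait I2 write@5>
4) issue 7, read 8, done 13, write 14
5) issue 11, read 12, done 17, write 18  <WAW R2: wait I3 write@10>
6) issue 19, read 20, done 25, write 26  <struct: M0 busy until I5 writes@18>
7) issue 20, read 27, done 32, write 33  <RAW R2: wait I6 write@26>
8) issue 27, read 34, done 39, write 40  <struct: M0 busy until I6 writes@26 / RAW R3: wait I7 write@33>

cycle = 40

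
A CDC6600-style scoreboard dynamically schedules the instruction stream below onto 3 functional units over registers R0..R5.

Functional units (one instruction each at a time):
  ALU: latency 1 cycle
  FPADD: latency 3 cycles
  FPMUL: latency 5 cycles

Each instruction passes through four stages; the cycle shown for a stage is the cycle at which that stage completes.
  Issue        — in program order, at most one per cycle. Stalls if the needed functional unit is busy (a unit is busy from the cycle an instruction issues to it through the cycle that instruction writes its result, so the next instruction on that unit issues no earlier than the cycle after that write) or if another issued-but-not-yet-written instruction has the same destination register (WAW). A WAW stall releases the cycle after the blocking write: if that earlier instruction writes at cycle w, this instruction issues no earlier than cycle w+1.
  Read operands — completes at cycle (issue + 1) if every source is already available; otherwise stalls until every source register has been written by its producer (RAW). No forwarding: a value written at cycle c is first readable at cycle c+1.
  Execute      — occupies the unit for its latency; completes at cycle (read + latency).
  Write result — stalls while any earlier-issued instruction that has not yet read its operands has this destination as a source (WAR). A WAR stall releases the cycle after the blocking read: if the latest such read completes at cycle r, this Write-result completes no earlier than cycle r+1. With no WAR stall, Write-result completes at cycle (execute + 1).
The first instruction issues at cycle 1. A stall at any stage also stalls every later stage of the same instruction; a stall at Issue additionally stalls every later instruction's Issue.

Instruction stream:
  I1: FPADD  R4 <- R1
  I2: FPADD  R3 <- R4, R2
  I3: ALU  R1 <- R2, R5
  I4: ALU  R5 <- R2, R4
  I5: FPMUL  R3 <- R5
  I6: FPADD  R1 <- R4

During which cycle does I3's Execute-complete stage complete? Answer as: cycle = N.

  I1 | 1 | 2 | 5 | 6
  I2 | 7 | 8 | 11 | 12   struct: FPADD busy until I1 writes@6
  I3 | 8 | 9 | 10 | 11
  I4 | 12 | 13 | 14 | 15   struct: ALU busy until I3 writes@11
  I5 | 13 | 16 | 21 | 22   RAW R5: wait I4 write@15
  I6 | 14 | 15 | 18 | 19

cycle = 10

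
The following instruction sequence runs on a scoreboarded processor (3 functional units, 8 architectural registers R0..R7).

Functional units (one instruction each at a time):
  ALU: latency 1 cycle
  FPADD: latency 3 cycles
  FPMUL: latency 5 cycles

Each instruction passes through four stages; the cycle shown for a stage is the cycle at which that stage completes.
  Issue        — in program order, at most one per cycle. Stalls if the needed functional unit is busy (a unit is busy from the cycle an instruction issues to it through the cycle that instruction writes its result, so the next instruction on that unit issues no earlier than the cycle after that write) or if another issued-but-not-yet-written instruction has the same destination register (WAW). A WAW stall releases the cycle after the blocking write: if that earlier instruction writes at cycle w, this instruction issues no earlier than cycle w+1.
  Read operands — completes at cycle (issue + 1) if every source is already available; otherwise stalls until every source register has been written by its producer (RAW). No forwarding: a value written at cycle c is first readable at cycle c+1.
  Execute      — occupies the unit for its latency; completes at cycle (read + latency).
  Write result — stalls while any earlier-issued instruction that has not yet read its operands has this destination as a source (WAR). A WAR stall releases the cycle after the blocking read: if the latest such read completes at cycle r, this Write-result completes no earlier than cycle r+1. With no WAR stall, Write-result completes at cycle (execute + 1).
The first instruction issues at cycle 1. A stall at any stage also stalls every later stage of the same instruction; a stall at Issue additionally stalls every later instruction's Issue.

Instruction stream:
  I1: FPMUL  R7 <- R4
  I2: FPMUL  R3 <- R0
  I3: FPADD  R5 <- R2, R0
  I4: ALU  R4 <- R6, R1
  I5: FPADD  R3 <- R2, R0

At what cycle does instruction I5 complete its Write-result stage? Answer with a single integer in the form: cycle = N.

cycle 1: issue I1 (FPMUL)
cycle 2: I1 read-ops
cycle 7: I1 finished on FPMUL
cycle 8: I1→R7
cycle 9: issue I2 (FPMUL)
cycle 10: I2 read-ops; issue I3 (FPADD)
cycle 11: I3 read-ops; issue I4 (ALU)
cycle 12: I4 read-ops
cycle 13: I4 finished on ALU
cycle 14: I3 finished on FPADD; I4→R4
cycle 15: I2 finished on FPMUL; I3→R5
cycle 16: I2→R3
cycle 17: issue I5 (FPADD)
cycle 18: I5 read-ops
cycle 21: I5 finished on FPADD
cycle 22: I5→R3

cycle = 22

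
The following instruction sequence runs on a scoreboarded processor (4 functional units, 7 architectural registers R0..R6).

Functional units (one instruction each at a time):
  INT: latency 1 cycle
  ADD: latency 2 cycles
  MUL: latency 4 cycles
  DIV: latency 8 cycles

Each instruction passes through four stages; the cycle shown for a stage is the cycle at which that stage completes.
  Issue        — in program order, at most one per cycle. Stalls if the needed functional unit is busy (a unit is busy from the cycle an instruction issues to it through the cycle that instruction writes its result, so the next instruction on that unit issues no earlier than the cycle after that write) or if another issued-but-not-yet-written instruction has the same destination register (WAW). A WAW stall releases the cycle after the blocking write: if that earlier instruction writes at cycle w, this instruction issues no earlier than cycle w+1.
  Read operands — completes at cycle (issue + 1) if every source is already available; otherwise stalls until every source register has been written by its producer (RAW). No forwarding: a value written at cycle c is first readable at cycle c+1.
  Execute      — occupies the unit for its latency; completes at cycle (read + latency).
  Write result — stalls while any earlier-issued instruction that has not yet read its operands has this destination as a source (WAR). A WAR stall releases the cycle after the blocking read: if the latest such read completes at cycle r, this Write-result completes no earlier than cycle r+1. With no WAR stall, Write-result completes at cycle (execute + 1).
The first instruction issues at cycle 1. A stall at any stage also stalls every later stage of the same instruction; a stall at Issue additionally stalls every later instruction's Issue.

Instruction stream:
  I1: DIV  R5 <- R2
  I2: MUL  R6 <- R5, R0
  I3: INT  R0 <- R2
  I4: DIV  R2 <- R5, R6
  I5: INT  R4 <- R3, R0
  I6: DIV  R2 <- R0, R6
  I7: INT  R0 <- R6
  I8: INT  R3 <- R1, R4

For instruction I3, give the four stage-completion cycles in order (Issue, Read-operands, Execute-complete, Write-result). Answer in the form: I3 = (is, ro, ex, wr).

I3 = (3, 4, 5, 13)

[I1] 1/2/10/11
[I2] 2/12/16/17  (RAW R5: wait I1 write@11)
[I3] 3/4/5/13  (WAR R0: wait I2 read@12)
[I4] 12/18/26/27  (struct: DIV busy until I1 writes@11; RAW R6: wait I2 write@17)
[I5] 14/15/16/17  (struct: INT busy until I3 writes@13)
[I6] 28/29/37/38  (struct: DIV busy until I4 writes@27)
[I7] 29/30/31/32
[I8] 33/34/35/36  (struct: INT busy until I7 writes@32)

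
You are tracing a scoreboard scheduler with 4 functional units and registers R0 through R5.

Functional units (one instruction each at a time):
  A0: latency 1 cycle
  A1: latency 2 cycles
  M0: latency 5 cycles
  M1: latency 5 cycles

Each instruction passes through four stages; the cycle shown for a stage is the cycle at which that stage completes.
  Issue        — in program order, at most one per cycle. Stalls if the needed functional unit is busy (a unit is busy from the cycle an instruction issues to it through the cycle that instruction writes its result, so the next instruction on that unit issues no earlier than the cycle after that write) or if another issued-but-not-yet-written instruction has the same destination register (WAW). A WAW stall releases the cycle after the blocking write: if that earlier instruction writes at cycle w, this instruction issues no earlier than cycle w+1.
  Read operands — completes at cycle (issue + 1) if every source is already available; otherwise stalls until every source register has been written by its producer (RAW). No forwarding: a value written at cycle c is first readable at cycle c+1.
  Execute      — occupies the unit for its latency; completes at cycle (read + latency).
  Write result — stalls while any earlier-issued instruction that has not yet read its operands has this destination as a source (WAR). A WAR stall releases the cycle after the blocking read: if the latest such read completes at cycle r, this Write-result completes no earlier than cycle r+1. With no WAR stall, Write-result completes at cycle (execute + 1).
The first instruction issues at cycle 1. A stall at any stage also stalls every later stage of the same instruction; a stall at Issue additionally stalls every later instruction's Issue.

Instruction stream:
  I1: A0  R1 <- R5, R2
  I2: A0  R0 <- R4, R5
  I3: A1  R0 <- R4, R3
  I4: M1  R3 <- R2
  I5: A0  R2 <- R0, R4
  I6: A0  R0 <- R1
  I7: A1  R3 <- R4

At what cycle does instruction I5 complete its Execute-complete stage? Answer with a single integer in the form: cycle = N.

[1] I1 dispatched to A0
[2] I1 operands ready
[3] I1 complete
[4] R1←I1
[5] I2 dispatched to A0
[6] I2 operands ready
[7] I2 complete
[8] R0←I2
[9] I3 dispatched to A1
[10] I3 operands ready, I4 dispatched to M1
[11] I4 operands ready, I5 dispatched to A0
[12] I3 complete
[13] R0←I3
[14] I5 operands ready
[15] I5 complete
[16] I4 complete, R2←I5
[17] R3←I4, I6 dispatched to A0
[18] I6 operands ready, I7 dispatched to A1
[19] I6 complete, I7 operands ready
[20] R0←I6
[21] I7 complete
[22] R3←I7

cycle = 15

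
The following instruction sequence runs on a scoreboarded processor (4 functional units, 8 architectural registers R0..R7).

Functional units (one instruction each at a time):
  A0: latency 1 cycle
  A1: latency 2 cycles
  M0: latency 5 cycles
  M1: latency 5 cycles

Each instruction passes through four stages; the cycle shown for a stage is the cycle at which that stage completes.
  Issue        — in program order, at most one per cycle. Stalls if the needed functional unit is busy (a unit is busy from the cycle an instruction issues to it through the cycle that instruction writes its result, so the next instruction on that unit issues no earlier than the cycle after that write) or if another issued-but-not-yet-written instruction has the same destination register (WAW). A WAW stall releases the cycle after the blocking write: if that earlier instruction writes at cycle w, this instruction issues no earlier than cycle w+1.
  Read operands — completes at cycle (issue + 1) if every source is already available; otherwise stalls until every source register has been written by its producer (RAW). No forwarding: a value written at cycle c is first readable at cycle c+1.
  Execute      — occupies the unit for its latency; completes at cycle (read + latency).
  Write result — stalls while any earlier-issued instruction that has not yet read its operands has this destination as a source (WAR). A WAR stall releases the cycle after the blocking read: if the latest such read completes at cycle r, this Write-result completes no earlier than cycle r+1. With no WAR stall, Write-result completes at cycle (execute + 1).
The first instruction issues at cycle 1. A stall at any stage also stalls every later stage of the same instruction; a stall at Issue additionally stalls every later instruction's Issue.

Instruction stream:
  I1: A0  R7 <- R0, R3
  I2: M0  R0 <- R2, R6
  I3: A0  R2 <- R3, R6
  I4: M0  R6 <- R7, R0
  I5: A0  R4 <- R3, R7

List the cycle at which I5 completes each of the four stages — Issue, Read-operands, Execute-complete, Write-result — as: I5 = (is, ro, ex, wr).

I5 = (11, 12, 13, 14)

[1] I1→A0
[2] I1 RO; I2→M0
[3] I1 EX; I2 RO
[4] I1 WR R7
[5] I3→A0
[6] I3 RO
[7] I3 EX
[8] I2 EX; I3 WR R2
[9] I2 WR R0
[10] I4→M0
[11] I4 RO; I5→A0
[12] I5 RO
[13] I5 EX
[14] I5 WR R4
[16] I4 EX
[17] I4 WR R6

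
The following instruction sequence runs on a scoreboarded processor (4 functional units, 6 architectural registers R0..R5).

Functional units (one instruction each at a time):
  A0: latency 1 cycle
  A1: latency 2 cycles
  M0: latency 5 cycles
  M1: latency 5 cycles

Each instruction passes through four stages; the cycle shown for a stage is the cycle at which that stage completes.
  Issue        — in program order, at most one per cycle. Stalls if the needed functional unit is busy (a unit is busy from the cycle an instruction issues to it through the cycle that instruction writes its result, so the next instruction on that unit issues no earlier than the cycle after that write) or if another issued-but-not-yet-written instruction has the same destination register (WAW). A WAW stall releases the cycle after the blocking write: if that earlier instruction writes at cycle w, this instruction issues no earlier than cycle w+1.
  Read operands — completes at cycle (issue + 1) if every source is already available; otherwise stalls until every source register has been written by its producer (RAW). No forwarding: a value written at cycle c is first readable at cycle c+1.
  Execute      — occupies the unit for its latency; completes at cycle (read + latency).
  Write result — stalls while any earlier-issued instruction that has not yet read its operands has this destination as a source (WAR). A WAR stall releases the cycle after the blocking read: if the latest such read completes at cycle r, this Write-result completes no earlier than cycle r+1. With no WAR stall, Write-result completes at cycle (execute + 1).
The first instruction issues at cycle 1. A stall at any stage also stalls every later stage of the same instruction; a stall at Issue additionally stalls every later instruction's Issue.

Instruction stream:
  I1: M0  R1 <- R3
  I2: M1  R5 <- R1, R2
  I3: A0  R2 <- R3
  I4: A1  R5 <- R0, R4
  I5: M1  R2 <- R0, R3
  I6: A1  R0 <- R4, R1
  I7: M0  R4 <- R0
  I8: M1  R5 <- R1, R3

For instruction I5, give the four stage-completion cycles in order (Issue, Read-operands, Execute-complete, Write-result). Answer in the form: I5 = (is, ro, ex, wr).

[I1] 1/2/7/8
[I2] 2/9/14/15  (RAW R1: wait I1 write@8)
[I3] 3/4/5/10  (WAR R2: wait I2 read@9)
[I4] 16/17/19/20  (WAW R5: wait I2 write@15)
[I5] 17/18/23/24
[I6] 21/22/24/25  (struct: A1 busy until I4 writes@20)
[I7] 22/26/31/32  (RAW R0: wait I6 write@25)
[I8] 25/26/31/32  (struct: M1 busy until I5 writes@24)

I5 = (17, 18, 23, 24)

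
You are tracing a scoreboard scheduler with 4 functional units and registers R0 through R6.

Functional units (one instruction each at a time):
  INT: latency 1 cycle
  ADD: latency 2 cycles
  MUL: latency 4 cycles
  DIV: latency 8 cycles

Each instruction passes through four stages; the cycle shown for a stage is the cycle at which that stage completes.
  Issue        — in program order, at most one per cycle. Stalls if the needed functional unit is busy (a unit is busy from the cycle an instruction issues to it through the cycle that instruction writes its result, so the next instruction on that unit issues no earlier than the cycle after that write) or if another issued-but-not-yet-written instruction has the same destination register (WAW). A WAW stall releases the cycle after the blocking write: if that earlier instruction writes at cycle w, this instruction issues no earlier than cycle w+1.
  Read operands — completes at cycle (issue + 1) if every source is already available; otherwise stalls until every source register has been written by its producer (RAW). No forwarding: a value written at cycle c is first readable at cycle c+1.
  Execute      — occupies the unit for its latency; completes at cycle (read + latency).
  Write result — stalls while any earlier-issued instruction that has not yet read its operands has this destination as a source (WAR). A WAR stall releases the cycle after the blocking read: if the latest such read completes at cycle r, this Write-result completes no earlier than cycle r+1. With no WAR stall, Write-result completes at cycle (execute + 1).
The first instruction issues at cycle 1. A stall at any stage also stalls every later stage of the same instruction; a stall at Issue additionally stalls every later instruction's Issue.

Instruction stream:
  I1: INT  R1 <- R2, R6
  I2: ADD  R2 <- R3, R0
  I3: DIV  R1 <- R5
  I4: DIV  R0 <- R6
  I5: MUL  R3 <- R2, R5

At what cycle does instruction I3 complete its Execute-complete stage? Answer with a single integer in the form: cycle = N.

cycle = 14

[1] I1 issues→INT
[2] I1 reads · I2 issues→ADD
[3] I1 exec-done · I2 reads
[4] I1 writes R1
[5] I2 exec-done · I3 issues→DIV
[6] I2 writes R2 · I3 reads
[14] I3 exec-done
[15] I3 writes R1
[16] I4 issues→DIV
[17] I4 reads · I5 issues→MUL
[18] I5 reads
[22] I5 exec-done
[23] I5 writes R3
[25] I4 exec-done
[26] I4 writes R0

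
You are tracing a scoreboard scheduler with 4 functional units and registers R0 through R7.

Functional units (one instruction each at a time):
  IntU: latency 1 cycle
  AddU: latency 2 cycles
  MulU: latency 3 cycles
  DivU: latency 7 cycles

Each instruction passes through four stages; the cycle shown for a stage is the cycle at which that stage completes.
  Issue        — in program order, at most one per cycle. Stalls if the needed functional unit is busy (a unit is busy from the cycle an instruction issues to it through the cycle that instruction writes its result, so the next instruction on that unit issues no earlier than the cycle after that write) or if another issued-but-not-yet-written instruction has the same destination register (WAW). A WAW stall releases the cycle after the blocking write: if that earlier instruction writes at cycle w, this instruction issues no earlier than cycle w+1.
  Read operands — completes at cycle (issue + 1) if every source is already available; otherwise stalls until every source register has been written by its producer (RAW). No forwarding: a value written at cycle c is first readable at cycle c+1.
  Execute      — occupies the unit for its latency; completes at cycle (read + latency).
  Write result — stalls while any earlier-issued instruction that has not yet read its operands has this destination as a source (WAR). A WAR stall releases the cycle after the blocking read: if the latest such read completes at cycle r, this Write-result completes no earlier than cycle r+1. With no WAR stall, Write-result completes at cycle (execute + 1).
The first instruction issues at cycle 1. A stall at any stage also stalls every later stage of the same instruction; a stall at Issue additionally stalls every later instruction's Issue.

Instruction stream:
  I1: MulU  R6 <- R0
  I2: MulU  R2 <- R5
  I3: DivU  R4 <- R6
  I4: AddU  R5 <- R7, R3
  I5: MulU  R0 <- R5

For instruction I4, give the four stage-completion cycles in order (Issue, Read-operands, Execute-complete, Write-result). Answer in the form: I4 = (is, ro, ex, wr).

t=1  I1→MulU
t=2  I1 RO
t=5  I1 EX
t=6  I1 WR R6
t=7  I2→MulU
t=8  I2 RO, I3→DivU
t=9  I3 RO, I4→AddU
t=10  I4 RO
t=11  I2 EX
t=12  I2 WR R2, I4 EX
t=13  I4 WR R5, I5→MulU
t=14  I5 RO
t=16  I3 EX
t=17  I3 WR R4, I5 EX
t=18  I5 WR R0

I4 = (9, 10, 12, 13)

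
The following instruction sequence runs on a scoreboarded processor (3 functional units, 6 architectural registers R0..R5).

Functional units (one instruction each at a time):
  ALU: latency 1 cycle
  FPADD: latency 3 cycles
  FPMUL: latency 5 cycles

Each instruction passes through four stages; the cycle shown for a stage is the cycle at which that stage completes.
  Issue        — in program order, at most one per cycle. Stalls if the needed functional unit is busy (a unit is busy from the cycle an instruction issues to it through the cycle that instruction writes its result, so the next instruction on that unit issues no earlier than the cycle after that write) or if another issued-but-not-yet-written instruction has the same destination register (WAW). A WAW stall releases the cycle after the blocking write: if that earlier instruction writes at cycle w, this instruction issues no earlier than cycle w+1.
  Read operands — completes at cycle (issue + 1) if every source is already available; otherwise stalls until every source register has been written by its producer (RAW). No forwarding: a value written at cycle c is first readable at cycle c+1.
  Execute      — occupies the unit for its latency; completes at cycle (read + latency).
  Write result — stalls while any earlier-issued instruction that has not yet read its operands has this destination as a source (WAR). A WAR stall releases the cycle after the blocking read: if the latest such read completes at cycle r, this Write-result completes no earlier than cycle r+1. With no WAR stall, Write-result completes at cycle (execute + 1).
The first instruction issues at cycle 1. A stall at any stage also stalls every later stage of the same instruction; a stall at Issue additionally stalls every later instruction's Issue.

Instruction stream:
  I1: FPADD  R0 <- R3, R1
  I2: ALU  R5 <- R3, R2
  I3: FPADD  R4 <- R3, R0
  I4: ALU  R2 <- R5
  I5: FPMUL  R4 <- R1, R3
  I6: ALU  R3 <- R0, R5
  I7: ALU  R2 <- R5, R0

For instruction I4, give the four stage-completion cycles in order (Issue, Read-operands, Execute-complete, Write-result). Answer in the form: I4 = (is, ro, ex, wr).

I4 = (8, 9, 10, 11)

I1 -> (1, 2, 5, 6)
I2 -> (2, 3, 4, 5)
I3 -> (7, 8, 11, 12)  // struct: FPADD busy until I1 writes@6
I4 -> (8, 9, 10, 11)
I5 -> (13, 14, 19, 20)  // WAW R4: wait I3 write@12
I6 -> (14, 15, 16, 17)
I7 -> (18, 19, 20, 21)  // struct: ALU busy until I6 writes@17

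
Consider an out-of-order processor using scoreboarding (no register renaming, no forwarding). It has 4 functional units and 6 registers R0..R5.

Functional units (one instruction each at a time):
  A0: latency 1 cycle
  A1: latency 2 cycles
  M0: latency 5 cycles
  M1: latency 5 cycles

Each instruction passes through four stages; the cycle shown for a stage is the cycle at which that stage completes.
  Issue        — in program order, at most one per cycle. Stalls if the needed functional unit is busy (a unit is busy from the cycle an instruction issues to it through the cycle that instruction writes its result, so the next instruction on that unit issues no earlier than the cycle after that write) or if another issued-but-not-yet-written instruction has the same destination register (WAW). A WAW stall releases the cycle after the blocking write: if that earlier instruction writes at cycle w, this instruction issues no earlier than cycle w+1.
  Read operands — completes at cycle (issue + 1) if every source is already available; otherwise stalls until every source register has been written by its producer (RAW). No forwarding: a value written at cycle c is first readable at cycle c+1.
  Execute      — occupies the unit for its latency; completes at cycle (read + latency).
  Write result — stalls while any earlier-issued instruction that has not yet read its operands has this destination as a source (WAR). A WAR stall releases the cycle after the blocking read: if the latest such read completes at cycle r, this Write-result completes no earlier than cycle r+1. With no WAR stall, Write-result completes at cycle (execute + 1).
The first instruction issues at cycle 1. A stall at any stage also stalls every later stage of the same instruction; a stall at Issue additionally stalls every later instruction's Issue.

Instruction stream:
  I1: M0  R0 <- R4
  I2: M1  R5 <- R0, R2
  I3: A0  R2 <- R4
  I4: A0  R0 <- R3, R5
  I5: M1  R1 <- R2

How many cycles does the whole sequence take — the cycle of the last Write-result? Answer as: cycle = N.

I1  is:1  ro:2  ex:7  wr:8
I2  is:2  ro:9  ex:14  wr:15  — RAW R0: wait I1 write@8
I3  is:3  ro:4  ex:5  wr:10  — WAR R2: wait I2 read@9
I4  is:11  ro:16  ex:17  wr:18  — struct: A0 busy until I3 writes@10, RAW R5: wait I2 write@15
I5  is:16  ro:17  ex:22  wr:23  — struct: M1 busy until I2 writes@15

cycle = 23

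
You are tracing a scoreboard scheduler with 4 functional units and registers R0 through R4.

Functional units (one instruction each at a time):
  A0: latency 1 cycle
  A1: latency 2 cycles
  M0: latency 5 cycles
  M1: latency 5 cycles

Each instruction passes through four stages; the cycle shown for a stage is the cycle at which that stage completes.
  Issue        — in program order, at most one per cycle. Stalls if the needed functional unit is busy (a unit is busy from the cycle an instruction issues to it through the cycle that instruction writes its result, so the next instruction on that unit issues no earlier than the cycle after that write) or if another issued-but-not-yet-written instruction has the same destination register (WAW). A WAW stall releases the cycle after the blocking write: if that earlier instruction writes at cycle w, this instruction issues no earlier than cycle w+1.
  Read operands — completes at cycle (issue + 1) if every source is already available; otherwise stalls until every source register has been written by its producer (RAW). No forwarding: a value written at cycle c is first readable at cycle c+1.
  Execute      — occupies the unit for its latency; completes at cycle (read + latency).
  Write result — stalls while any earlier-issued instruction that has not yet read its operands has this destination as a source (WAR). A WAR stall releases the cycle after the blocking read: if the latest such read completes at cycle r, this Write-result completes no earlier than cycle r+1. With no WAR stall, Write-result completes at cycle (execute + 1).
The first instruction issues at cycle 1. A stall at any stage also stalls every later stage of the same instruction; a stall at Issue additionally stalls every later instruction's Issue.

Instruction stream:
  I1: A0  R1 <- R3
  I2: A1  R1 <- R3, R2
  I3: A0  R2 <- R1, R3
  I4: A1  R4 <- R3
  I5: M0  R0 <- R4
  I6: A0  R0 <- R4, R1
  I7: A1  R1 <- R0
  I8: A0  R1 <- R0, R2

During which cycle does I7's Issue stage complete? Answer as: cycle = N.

cycle = 23

[I1] 1/2/3/4
[I2] 5/6/8/9  (WAW R1: wait I1 write@4)
[I3] 6/10/11/12  (RAW R1: wait I2 write@9)
[I4] 10/11/13/14  (struct: A1 busy until I2 writes@9)
[I5] 11/15/20/21  (RAW R4: wait I4 write@14)
[I6] 22/23/24/25  (WAW R0: wait I5 write@21)
[I7] 23/26/28/29  (RAW R0: wait I6 write@25)
[I8] 30/31/32/33  (WAW R1: wait I7 write@29)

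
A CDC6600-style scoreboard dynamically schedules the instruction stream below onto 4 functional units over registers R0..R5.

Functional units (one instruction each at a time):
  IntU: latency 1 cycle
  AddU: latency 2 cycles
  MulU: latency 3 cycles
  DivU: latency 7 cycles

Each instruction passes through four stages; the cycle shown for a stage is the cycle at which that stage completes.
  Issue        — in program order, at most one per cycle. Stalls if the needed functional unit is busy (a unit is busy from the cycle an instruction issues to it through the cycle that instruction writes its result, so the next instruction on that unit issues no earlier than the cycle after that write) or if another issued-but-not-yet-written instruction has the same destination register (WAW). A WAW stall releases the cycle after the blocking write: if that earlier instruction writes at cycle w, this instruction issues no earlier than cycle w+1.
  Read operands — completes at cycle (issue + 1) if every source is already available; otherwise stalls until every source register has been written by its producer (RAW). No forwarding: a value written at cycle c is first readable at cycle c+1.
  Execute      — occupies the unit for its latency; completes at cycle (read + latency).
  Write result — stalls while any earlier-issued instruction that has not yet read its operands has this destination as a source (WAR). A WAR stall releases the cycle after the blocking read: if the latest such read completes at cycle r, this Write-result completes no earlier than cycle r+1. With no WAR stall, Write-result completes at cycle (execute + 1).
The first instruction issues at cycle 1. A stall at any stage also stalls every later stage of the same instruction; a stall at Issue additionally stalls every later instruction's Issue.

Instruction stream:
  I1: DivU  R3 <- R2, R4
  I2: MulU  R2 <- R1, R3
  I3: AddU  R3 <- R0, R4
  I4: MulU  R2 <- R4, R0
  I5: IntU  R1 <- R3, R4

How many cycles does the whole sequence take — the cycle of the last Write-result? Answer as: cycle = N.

cycle = 21

I1 -> (1, 2, 9, 10)
I2 -> (2, 11, 14, 15)  // RAW R3: wait I1 write@10
I3 -> (11, 12, 14, 15)  // WAW R3: wait I1 write@10
I4 -> (16, 17, 20, 21)  // struct: MulU busy until I2 writes@15
I5 -> (17, 18, 19, 20)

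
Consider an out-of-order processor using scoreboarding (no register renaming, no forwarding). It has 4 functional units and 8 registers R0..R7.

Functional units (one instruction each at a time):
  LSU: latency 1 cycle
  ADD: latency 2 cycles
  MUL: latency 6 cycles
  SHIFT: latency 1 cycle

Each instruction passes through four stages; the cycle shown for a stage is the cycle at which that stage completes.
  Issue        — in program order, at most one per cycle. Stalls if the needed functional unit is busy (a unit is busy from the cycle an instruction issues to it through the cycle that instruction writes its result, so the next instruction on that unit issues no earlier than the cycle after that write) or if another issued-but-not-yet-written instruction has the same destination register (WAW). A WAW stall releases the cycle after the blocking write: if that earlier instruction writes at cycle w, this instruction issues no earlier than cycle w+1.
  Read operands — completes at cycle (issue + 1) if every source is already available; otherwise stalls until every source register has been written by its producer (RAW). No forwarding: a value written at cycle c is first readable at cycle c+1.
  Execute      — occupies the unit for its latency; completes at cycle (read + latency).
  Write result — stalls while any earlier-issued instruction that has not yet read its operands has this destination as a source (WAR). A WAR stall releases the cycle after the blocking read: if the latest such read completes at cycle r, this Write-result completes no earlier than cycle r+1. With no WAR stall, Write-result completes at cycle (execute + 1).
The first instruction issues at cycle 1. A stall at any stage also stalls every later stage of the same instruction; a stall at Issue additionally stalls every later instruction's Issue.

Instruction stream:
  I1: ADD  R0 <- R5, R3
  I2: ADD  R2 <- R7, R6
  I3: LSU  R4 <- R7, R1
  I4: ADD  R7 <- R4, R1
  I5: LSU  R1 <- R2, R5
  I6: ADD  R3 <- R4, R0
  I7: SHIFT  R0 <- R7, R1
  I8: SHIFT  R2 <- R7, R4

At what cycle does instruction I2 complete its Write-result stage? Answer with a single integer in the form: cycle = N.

t=1  issue I1 (ADD)
t=2  I1 read-ops
t=4  I1 finished on ADD
t=5  I1→R0
t=6  issue I2 (ADD)
t=7  I2 read-ops, issue I3 (LSU)
t=8  I3 read-ops
t=9  I2 finished on ADD, I3 finished on LSU
t=10  I2→R2, I3→R4
t=11  issue I4 (ADD)
t=12  I4 read-ops, issue I5 (LSU)
t=13  I5 read-ops
t=14  I4 finished on ADD, I5 finished on LSU
t=15  I4→R7, I5→R1
t=16  issue I6 (ADD)
t=17  I6 read-ops, issue I7 (SHIFT)
t=18  I7 read-ops
t=19  I6 finished on ADD, I7 finished on SHIFT
t=20  I6→R3, I7→R0
t=21  issue I8 (SHIFT)
t=22  I8 read-ops
t=23  I8 finished on SHIFT
t=24  I8→R2

cycle = 10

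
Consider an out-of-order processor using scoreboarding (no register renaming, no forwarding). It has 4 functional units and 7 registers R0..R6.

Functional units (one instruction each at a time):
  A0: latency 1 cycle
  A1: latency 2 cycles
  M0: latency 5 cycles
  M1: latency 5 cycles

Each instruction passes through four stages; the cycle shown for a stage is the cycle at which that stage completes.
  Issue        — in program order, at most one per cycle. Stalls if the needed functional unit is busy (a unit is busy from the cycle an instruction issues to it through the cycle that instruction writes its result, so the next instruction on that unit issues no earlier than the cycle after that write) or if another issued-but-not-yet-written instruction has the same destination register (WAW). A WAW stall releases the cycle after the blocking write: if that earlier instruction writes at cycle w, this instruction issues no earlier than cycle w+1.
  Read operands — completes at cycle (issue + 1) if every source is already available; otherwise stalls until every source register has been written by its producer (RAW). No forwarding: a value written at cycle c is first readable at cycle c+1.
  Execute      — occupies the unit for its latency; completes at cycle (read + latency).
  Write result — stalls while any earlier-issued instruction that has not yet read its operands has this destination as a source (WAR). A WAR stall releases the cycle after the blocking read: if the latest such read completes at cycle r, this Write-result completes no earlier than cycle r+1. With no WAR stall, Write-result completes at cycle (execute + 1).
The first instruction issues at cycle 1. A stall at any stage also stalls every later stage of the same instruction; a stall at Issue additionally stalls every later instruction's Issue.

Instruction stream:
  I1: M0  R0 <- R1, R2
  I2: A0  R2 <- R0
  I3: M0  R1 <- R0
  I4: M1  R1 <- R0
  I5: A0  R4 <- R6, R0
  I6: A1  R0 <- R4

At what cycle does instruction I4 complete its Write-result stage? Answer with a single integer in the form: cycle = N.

cycle = 24

  I1 | 1 | 2 | 7 | 8
  I2 | 2 | 9 | 10 | 11   RAW R0: wait I1 write@8
  I3 | 9 | 10 | 15 | 16   struct: M0 busy until I1 writes@8
  I4 | 17 | 18 | 23 | 24   WAW R1: wait I3 write@16
  I5 | 18 | 19 | 20 | 21
  I6 | 19 | 22 | 24 | 25   RAW R4: wait I5 write@21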